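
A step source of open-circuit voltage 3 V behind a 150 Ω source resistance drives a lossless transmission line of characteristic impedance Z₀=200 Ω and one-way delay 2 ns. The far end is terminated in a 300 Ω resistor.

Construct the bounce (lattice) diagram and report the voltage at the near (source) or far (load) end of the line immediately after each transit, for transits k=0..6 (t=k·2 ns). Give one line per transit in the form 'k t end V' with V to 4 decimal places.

0 0 source 1.7143
1 2 load 2.0571
2 4 source 2.0082
3 6 load 1.9984
4 8 source 1.9998
5 10 load 2.0000
6 12 source 2.0000

Γ_L=0.200000, Γ_S=-0.142857; launch V₁=3·200/350=1.714286
k=0 src: V=1.7143
k=1 load: inc=1.714286, refl=1.714286·0.200000=0.3429; V=0.000000+1.714286+0.342857=2.0571
k=2 src: inc=0.342857, refl=0.342857·-0.142857=-0.0490; V=1.714286+0.342857+-0.048980=2.0082
k=3 load: inc=-0.048980, refl=-0.048980·0.200000=-0.0098; V=2.057143+-0.048980+-0.009796=1.9984
k=4 src: inc=-0.009796, refl=-0.009796·-0.142857=0.0014; V=2.008163+-0.009796+0.001399=1.9998
k=5 load: inc=0.001399, refl=0.001399·0.200000=0.0003; V=1.998367+0.001399+0.000280=2.0000
k=6 src: inc=0.000280, refl=0.000280·-0.142857=-0.0000; V=1.999767+0.000280+-0.000040=2.0000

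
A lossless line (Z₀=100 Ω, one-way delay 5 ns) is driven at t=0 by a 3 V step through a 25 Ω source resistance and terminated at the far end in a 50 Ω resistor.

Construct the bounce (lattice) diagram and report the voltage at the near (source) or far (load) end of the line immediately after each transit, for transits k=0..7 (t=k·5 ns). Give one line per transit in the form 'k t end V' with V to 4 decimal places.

Γ_L=-0.333333, Γ_S=-0.600000; launch V₁=3·100/125=2.400000
k=0 src: V=2.4000
k=1 load: inc=2.400000, refl=2.400000·-0.333333=-0.8000; V=0.000000+2.400000+-0.800000=1.6000
k=2 src: inc=-0.800000, refl=-0.800000·-0.600000=0.4800; V=2.400000+-0.800000+0.480000=2.0800
k=3 load: inc=0.480000, refl=0.480000·-0.333333=-0.1600; V=1.600000+0.480000+-0.160000=1.9200
k=4 src: inc=-0.160000, refl=-0.160000·-0.600000=0.0960; V=2.080000+-0.160000+0.096000=2.0160
k=5 load: inc=0.096000, refl=0.096000·-0.333333=-0.0320; V=1.920000+0.096000+-0.032000=1.9840
k=6 src: inc=-0.032000, refl=-0.032000·-0.600000=0.0192; V=2.016000+-0.032000+0.019200=2.0032
k=7 load: inc=0.019200, refl=0.019200·-0.333333=-0.0064; V=1.984000+0.019200+-0.006400=1.9968

0 0 source 2.4000
1 5 load 1.6000
2 10 source 2.0800
3 15 load 1.9200
4 20 source 2.0160
5 25 load 1.9840
6 30 source 2.0032
7 35 load 1.9968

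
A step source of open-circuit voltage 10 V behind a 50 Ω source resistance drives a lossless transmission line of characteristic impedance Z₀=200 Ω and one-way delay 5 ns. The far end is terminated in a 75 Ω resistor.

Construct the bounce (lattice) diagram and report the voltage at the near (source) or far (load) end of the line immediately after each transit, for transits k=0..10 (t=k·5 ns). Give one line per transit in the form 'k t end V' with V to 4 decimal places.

0 0 source 8.0000
1 5 load 4.3636
2 10 source 6.5455
3 15 load 5.5537
4 20 source 6.1488
5 25 load 5.8783
6 30 source 6.0406
7 35 load 5.9668
8 40 source 6.0111
9 45 load 5.9909
10 50 source 6.0030

Γ_L=-0.454545, Γ_S=-0.600000; launch V₁=10·200/250=8.000000
k=0 src: V=8.0000
k=1 load: inc=8.000000, refl=8.000000·-0.454545=-3.6364; V=0.000000+8.000000+-3.636364=4.3636
k=2 src: inc=-3.636364, refl=-3.636364·-0.600000=2.1818; V=8.000000+-3.636364+2.181818=6.5455
k=3 load: inc=2.181818, refl=2.181818·-0.454545=-0.9917; V=4.363636+2.181818+-0.991736=5.5537
k=4 src: inc=-0.991736, refl=-0.991736·-0.600000=0.5950; V=6.545455+-0.991736+0.595041=6.1488
k=5 load: inc=0.595041, refl=0.595041·-0.454545=-0.2705; V=5.553719+0.595041+-0.270473=5.8783
k=6 src: inc=-0.270473, refl=-0.270473·-0.600000=0.1623; V=6.148760+-0.270473+0.162284=6.0406
k=7 load: inc=0.162284, refl=0.162284·-0.454545=-0.0738; V=5.878287+0.162284+-0.073765=5.9668
k=8 src: inc=-0.073765, refl=-0.073765·-0.600000=0.0443; V=6.040571+-0.073765+0.044259=6.0111
k=9 load: inc=0.044259, refl=0.044259·-0.454545=-0.0201; V=5.966806+0.044259+-0.020118=5.9909
k=10 src: inc=-0.020118, refl=-0.020118·-0.600000=0.0121; V=6.011065+-0.020118+0.012071=6.0030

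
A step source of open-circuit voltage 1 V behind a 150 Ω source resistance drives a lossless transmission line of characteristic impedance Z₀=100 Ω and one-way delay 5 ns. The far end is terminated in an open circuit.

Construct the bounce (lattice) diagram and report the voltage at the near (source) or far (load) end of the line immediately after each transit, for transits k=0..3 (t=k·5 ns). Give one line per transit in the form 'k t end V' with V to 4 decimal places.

Γ_L=1.000000, Γ_S=0.200000; launch V₁=1·100/250=0.400000
k=0 src: V=0.4000
k=1 load: inc=0.400000, refl=0.400000·1.000000=0.4000; V=0.000000+0.400000+0.400000=0.8000
k=2 src: inc=0.400000, refl=0.400000·0.200000=0.0800; V=0.400000+0.400000+0.080000=0.8800
k=3 load: inc=0.080000, refl=0.080000·1.000000=0.0800; V=0.800000+0.080000+0.080000=0.9600

0 0 source 0.4000
1 5 load 0.8000
2 10 source 0.8800
3 15 load 0.9600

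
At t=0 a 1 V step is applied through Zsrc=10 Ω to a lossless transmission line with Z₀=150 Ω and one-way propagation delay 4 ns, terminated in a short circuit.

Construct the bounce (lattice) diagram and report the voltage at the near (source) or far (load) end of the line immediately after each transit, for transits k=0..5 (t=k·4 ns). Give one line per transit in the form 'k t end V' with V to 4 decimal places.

Γ_L=-1.000000, Γ_S=-0.875000; launch V₁=1·150/160=0.937500
k=0 src: V=0.9375
k=1 load: inc=0.937500, refl=0.937500·-1.000000=-0.9375; V=0.000000+0.937500+-0.937500=0.0000
k=2 src: inc=-0.937500, refl=-0.937500·-0.875000=0.8203; V=0.937500+-0.937500+0.820312=0.8203
k=3 load: inc=0.820312, refl=0.820312·-1.000000=-0.8203; V=0.000000+0.820312+-0.820312=0.0000
k=4 src: inc=-0.820312, refl=-0.820312·-0.875000=0.7178; V=0.820312+-0.820312+0.717773=0.7178
k=5 load: inc=0.717773, refl=0.717773·-1.000000=-0.7178; V=0.000000+0.717773+-0.717773=0.0000

0 0 source 0.9375
1 4 load 0.0000
2 8 source 0.8203
3 12 load 0.0000
4 16 source 0.7178
5 20 load 0.0000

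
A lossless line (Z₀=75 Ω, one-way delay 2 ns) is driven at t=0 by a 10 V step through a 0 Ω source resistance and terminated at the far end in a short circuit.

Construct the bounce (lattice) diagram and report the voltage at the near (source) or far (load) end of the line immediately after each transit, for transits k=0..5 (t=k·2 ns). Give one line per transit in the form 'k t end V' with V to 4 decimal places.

0 0 source 10.0000
1 2 load 0.0000
2 4 source 10.0000
3 6 load 0.0000
4 8 source 10.0000
5 10 load 0.0000

Γ_L=-1.000000, Γ_S=-1.000000; launch V₁=10·75/75=10.000000
k=0 src: V=10.0000
k=1 load: inc=10.000000, refl=10.000000·-1.000000=-10.0000; V=0.000000+10.000000+-10.000000=0.0000
k=2 src: inc=-10.000000, refl=-10.000000·-1.000000=10.0000; V=10.000000+-10.000000+10.000000=10.0000
k=3 load: inc=10.000000, refl=10.000000·-1.000000=-10.0000; V=0.000000+10.000000+-10.000000=0.0000
k=4 src: inc=-10.000000, refl=-10.000000·-1.000000=10.0000; V=10.000000+-10.000000+10.000000=10.0000
k=5 load: inc=10.000000, refl=10.000000·-1.000000=-10.0000; V=0.000000+10.000000+-10.000000=0.0000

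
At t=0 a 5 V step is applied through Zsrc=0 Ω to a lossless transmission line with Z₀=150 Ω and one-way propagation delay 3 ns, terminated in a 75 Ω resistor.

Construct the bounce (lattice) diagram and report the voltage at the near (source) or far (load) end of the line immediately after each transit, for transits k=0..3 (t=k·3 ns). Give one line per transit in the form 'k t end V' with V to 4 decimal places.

Γ_L=-0.333333, Γ_S=-1.000000; launch V₁=5·150/150=5.000000
k=0 src: V=5.0000
k=1 load: inc=5.000000, refl=5.000000·-0.333333=-1.6667; V=0.000000+5.000000+-1.666667=3.3333
k=2 src: inc=-1.666667, refl=-1.666667·-1.000000=1.6667; V=5.000000+-1.666667+1.666667=5.0000
k=3 load: inc=1.666667, refl=1.666667·-0.333333=-0.5556; V=3.333333+1.666667+-0.555556=4.4444

0 0 source 5.0000
1 3 load 3.3333
2 6 source 5.0000
3 9 load 4.4444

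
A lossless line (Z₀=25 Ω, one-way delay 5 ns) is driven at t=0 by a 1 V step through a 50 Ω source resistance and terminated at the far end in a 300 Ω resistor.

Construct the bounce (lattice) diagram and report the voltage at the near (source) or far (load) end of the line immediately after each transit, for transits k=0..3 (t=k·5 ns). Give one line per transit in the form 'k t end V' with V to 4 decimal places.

0 0 source 0.3333
1 5 load 0.6154
2 10 source 0.7094
3 15 load 0.7890

Γ_L=0.846154, Γ_S=0.333333; launch V₁=1·25/75=0.333333
k=0 src: V=0.3333
k=1 load: inc=0.333333, refl=0.333333·0.846154=0.2821; V=0.000000+0.333333+0.282051=0.6154
k=2 src: inc=0.282051, refl=0.282051·0.333333=0.0940; V=0.333333+0.282051+0.094017=0.7094
k=3 load: inc=0.094017, refl=0.094017·0.846154=0.0796; V=0.615385+0.094017+0.079553=0.7890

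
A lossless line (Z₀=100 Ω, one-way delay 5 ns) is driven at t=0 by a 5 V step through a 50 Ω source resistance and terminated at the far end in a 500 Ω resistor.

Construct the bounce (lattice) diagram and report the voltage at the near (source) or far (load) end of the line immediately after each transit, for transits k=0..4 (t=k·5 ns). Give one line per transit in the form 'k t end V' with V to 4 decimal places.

Γ_L=0.666667, Γ_S=-0.333333; launch V₁=5·100/150=3.333333
k=0 src: V=3.3333
k=1 load: inc=3.333333, refl=3.333333·0.666667=2.2222; V=0.000000+3.333333+2.222222=5.5556
k=2 src: inc=2.222222, refl=2.222222·-0.333333=-0.7407; V=3.333333+2.222222+-0.740741=4.8148
k=3 load: inc=-0.740741, refl=-0.740741·0.666667=-0.4938; V=5.555556+-0.740741+-0.493827=4.3210
k=4 src: inc=-0.493827, refl=-0.493827·-0.333333=0.1646; V=4.814815+-0.493827+0.164609=4.4856

0 0 source 3.3333
1 5 load 5.5556
2 10 source 4.8148
3 15 load 4.3210
4 20 source 4.4856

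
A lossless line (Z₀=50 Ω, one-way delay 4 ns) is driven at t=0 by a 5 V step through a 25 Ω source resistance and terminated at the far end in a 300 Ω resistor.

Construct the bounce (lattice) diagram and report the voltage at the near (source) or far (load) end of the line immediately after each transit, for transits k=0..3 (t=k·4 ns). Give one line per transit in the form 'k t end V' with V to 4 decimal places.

0 0 source 3.3333
1 4 load 5.7143
2 8 source 4.9206
3 12 load 4.3537

Γ_L=0.714286, Γ_S=-0.333333; launch V₁=5·50/75=3.333333
k=0 src: V=3.3333
k=1 load: inc=3.333333, refl=3.333333·0.714286=2.3810; V=0.000000+3.333333+2.380952=5.7143
k=2 src: inc=2.380952, refl=2.380952·-0.333333=-0.7937; V=3.333333+2.380952+-0.793651=4.9206
k=3 load: inc=-0.793651, refl=-0.793651·0.714286=-0.5669; V=5.714286+-0.793651+-0.566893=4.3537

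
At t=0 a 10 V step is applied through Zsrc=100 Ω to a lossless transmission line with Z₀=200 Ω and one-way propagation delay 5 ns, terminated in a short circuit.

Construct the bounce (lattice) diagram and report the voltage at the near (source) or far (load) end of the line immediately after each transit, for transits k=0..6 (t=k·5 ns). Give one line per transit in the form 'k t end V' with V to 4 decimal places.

Γ_L=-1.000000, Γ_S=-0.333333; launch V₁=10·200/300=6.666667
k=0 src: V=6.6667
k=1 load: inc=6.666667, refl=6.666667·-1.000000=-6.6667; V=0.000000+6.666667+-6.666667=0.0000
k=2 src: inc=-6.666667, refl=-6.666667·-0.333333=2.2222; V=6.666667+-6.666667+2.222222=2.2222
k=3 load: inc=2.222222, refl=2.222222·-1.000000=-2.2222; V=0.000000+2.222222+-2.222222=0.0000
k=4 src: inc=-2.222222, refl=-2.222222·-0.333333=0.7407; V=2.222222+-2.222222+0.740741=0.7407
k=5 load: inc=0.740741, refl=0.740741·-1.000000=-0.7407; V=0.000000+0.740741+-0.740741=0.0000
k=6 src: inc=-0.740741, refl=-0.740741·-0.333333=0.2469; V=0.740741+-0.740741+0.246914=0.2469

0 0 source 6.6667
1 5 load 0.0000
2 10 source 2.2222
3 15 load 0.0000
4 20 source 0.7407
5 25 load 0.0000
6 30 source 0.2469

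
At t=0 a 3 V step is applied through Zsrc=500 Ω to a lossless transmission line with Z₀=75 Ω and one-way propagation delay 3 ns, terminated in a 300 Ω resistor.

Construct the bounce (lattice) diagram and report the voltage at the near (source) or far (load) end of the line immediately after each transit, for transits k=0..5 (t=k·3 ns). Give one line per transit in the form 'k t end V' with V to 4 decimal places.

0 0 source 0.3913
1 3 load 0.6261
2 6 source 0.7996
3 9 load 0.9037
4 12 source 0.9807
5 15 load 1.0269

Γ_L=0.600000, Γ_S=0.739130; launch V₁=3·75/575=0.391304
k=0 src: V=0.3913
k=1 load: inc=0.391304, refl=0.391304·0.600000=0.2348; V=0.000000+0.391304+0.234783=0.6261
k=2 src: inc=0.234783, refl=0.234783·0.739130=0.1735; V=0.391304+0.234783+0.173535=0.7996
k=3 load: inc=0.173535, refl=0.173535·0.600000=0.1041; V=0.626087+0.173535+0.104121=0.9037
k=4 src: inc=0.104121, refl=0.104121·0.739130=0.0770; V=0.799622+0.104121+0.076959=0.9807
k=5 load: inc=0.076959, refl=0.076959·0.600000=0.0462; V=0.903743+0.076959+0.046175=1.0269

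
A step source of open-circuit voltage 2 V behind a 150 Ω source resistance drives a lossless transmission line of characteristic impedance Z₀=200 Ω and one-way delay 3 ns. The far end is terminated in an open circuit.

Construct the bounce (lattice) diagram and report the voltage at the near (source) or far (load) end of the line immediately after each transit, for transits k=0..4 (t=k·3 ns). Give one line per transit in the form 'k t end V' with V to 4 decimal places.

Γ_L=1.000000, Γ_S=-0.142857; launch V₁=2·200/350=1.142857
k=0 src: V=1.1429
k=1 load: inc=1.142857, refl=1.142857·1.000000=1.1429; V=0.000000+1.142857+1.142857=2.2857
k=2 src: inc=1.142857, refl=1.142857·-0.142857=-0.1633; V=1.142857+1.142857+-0.163265=2.1224
k=3 load: inc=-0.163265, refl=-0.163265·1.000000=-0.1633; V=2.285714+-0.163265+-0.163265=1.9592
k=4 src: inc=-0.163265, refl=-0.163265·-0.142857=0.0233; V=2.122449+-0.163265+0.023324=1.9825

0 0 source 1.1429
1 3 load 2.2857
2 6 source 2.1224
3 9 load 1.9592
4 12 source 1.9825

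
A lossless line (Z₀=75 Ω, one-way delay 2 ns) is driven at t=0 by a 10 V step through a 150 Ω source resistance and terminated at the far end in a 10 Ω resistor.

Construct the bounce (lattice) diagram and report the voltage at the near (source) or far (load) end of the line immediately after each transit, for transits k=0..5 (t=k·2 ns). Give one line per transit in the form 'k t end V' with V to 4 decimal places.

0 0 source 3.3333
1 2 load 0.7843
2 4 source -0.0654
3 6 load 0.5844
4 8 source 0.8010
5 10 load 0.6354

Γ_L=-0.764706, Γ_S=0.333333; launch V₁=10·75/225=3.333333
k=0 src: V=3.3333
k=1 load: inc=3.333333, refl=3.333333·-0.764706=-2.5490; V=0.000000+3.333333+-2.549020=0.7843
k=2 src: inc=-2.549020, refl=-2.549020·0.333333=-0.8497; V=3.333333+-2.549020+-0.849673=-0.0654
k=3 load: inc=-0.849673, refl=-0.849673·-0.764706=0.6498; V=0.784314+-0.849673+0.649750=0.5844
k=4 src: inc=0.649750, refl=0.649750·0.333333=0.2166; V=-0.065359+0.649750+0.216583=0.8010
k=5 load: inc=0.216583, refl=0.216583·-0.764706=-0.1656; V=0.584391+0.216583+-0.165623=0.6354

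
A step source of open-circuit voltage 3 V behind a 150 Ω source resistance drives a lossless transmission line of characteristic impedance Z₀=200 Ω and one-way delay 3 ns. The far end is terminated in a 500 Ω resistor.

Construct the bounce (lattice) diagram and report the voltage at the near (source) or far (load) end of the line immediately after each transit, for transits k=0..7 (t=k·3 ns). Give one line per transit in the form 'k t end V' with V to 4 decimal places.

0 0 source 1.7143
1 3 load 2.4490
2 6 source 2.3440
3 9 load 2.2990
4 12 source 2.3055
5 15 load 2.3082
6 18 source 2.3078
7 21 load 2.3077

Γ_L=0.428571, Γ_S=-0.142857; launch V₁=3·200/350=1.714286
k=0 src: V=1.7143
k=1 load: inc=1.714286, refl=1.714286·0.428571=0.7347; V=0.000000+1.714286+0.734694=2.4490
k=2 src: inc=0.734694, refl=0.734694·-0.142857=-0.1050; V=1.714286+0.734694+-0.104956=2.3440
k=3 load: inc=-0.104956, refl=-0.104956·0.428571=-0.0450; V=2.448980+-0.104956+-0.044981=2.2990
k=4 src: inc=-0.044981, refl=-0.044981·-0.142857=0.0064; V=2.344023+-0.044981+0.006426=2.3055
k=5 load: inc=0.006426, refl=0.006426·0.428571=0.0028; V=2.299042+0.006426+0.002754=2.3082
k=6 src: inc=0.002754, refl=0.002754·-0.142857=-0.0004; V=2.305468+0.002754+-0.000393=2.3078
k=7 load: inc=-0.000393, refl=-0.000393·0.428571=-0.0002; V=2.308222+-0.000393+-0.000169=2.3077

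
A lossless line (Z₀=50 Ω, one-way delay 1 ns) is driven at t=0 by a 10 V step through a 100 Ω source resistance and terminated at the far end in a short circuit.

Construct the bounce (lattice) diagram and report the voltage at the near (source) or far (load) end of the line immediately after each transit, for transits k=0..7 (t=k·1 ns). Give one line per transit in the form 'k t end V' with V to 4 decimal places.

0 0 source 3.3333
1 1 load 0.0000
2 2 source -1.1111
3 3 load 0.0000
4 4 source 0.3704
5 5 load 0.0000
6 6 source -0.1235
7 7 load 0.0000

Γ_L=-1.000000, Γ_S=0.333333; launch V₁=10·50/150=3.333333
k=0 src: V=3.3333
k=1 load: inc=3.333333, refl=3.333333·-1.000000=-3.3333; V=0.000000+3.333333+-3.333333=0.0000
k=2 src: inc=-3.333333, refl=-3.333333·0.333333=-1.1111; V=3.333333+-3.333333+-1.111111=-1.1111
k=3 load: inc=-1.111111, refl=-1.111111·-1.000000=1.1111; V=0.000000+-1.111111+1.111111=0.0000
k=4 src: inc=1.111111, refl=1.111111·0.333333=0.3704; V=-1.111111+1.111111+0.370370=0.3704
k=5 load: inc=0.370370, refl=0.370370·-1.000000=-0.3704; V=0.000000+0.370370+-0.370370=0.0000
k=6 src: inc=-0.370370, refl=-0.370370·0.333333=-0.1235; V=0.370370+-0.370370+-0.123457=-0.1235
k=7 load: inc=-0.123457, refl=-0.123457·-1.000000=0.1235; V=0.000000+-0.123457+0.123457=0.0000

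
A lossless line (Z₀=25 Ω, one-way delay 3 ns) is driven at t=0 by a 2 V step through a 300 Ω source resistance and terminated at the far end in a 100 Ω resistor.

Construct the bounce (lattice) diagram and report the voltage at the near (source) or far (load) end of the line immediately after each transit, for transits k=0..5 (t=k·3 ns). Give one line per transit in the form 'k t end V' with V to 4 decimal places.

Γ_L=0.600000, Γ_S=0.846154; launch V₁=2·25/325=0.153846
k=0 src: V=0.1538
k=1 load: inc=0.153846, refl=0.153846·0.600000=0.0923; V=0.000000+0.153846+0.092308=0.2462
k=2 src: inc=0.092308, refl=0.092308·0.846154=0.0781; V=0.153846+0.092308+0.078107=0.3243
k=3 load: inc=0.078107, refl=0.078107·0.600000=0.0469; V=0.246154+0.078107+0.046864=0.3711
k=4 src: inc=0.046864, refl=0.046864·0.846154=0.0397; V=0.324260+0.046864+0.039654=0.4108
k=5 load: inc=0.039654, refl=0.039654·0.600000=0.0238; V=0.371124+0.039654+0.023792=0.4346

0 0 source 0.1538
1 3 load 0.2462
2 6 source 0.3243
3 9 load 0.3711
4 12 source 0.4108
5 15 load 0.4346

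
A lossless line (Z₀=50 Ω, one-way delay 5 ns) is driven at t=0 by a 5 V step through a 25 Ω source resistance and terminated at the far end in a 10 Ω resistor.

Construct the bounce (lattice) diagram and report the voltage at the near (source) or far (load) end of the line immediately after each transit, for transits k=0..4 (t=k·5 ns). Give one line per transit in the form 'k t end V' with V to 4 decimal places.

0 0 source 3.3333
1 5 load 1.1111
2 10 source 1.8519
3 15 load 1.3580
4 20 source 1.5226

Γ_L=-0.666667, Γ_S=-0.333333; launch V₁=5·50/75=3.333333
k=0 src: V=3.3333
k=1 load: inc=3.333333, refl=3.333333·-0.666667=-2.2222; V=0.000000+3.333333+-2.222222=1.1111
k=2 src: inc=-2.222222, refl=-2.222222·-0.333333=0.7407; V=3.333333+-2.222222+0.740741=1.8519
k=3 load: inc=0.740741, refl=0.740741·-0.666667=-0.4938; V=1.111111+0.740741+-0.493827=1.3580
k=4 src: inc=-0.493827, refl=-0.493827·-0.333333=0.1646; V=1.851852+-0.493827+0.164609=1.5226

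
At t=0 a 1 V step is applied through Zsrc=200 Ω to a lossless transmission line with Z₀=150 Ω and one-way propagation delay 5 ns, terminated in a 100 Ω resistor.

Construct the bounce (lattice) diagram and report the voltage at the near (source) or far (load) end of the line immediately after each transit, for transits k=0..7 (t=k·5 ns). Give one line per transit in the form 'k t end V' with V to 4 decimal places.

Γ_L=-0.200000, Γ_S=0.142857; launch V₁=1·150/350=0.428571
k=0 src: V=0.4286
k=1 load: inc=0.428571, refl=0.428571·-0.200000=-0.0857; V=0.000000+0.428571+-0.085714=0.3429
k=2 src: inc=-0.085714, refl=-0.085714·0.142857=-0.0122; V=0.428571+-0.085714+-0.012245=0.3306
k=3 load: inc=-0.012245, refl=-0.012245·-0.200000=0.0024; V=0.342857+-0.012245+0.002449=0.3331
k=4 src: inc=0.002449, refl=0.002449·0.142857=0.0003; V=0.330612+0.002449+0.000350=0.3334
k=5 load: inc=0.000350, refl=0.000350·-0.200000=-0.0001; V=0.333061+0.000350+-0.000070=0.3333
k=6 src: inc=-0.000070, refl=-0.000070·0.142857=-0.0000; V=0.333411+-0.000070+-0.000010=0.3333
k=7 load: inc=-0.000010, refl=-0.000010·-0.200000=0.0000; V=0.333341+-0.000010+0.000002=0.3333

0 0 source 0.4286
1 5 load 0.3429
2 10 source 0.3306
3 15 load 0.3331
4 20 source 0.3334
5 25 load 0.3333
6 30 source 0.3333
7 35 load 0.3333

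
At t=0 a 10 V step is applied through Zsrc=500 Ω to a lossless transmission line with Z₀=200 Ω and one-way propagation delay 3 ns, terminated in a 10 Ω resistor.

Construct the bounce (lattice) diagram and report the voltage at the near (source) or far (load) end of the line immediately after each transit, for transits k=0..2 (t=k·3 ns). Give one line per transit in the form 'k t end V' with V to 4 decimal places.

Γ_L=-0.904762, Γ_S=0.428571; launch V₁=10·200/700=2.857143
k=0 src: V=2.8571
k=1 load: inc=2.857143, refl=2.857143·-0.904762=-2.5850; V=0.000000+2.857143+-2.585034=0.2721
k=2 src: inc=-2.585034, refl=-2.585034·0.428571=-1.1079; V=2.857143+-2.585034+-1.107872=-0.8358

0 0 source 2.8571
1 3 load 0.2721
2 6 source -0.8358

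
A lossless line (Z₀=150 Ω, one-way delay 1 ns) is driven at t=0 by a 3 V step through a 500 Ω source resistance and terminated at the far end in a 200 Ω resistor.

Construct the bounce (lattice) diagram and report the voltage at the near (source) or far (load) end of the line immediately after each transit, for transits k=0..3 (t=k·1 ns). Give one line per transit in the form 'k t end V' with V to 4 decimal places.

Γ_L=0.142857, Γ_S=0.538462; launch V₁=3·150/650=0.692308
k=0 src: V=0.6923
k=1 load: inc=0.692308, refl=0.692308·0.142857=0.0989; V=0.000000+0.692308+0.098901=0.7912
k=2 src: inc=0.098901, refl=0.098901·0.538462=0.0533; V=0.692308+0.098901+0.053254=0.8445
k=3 load: inc=0.053254, refl=0.053254·0.142857=0.0076; V=0.791209+0.053254+0.007608=0.8521

0 0 source 0.6923
1 1 load 0.7912
2 2 source 0.8445
3 3 load 0.8521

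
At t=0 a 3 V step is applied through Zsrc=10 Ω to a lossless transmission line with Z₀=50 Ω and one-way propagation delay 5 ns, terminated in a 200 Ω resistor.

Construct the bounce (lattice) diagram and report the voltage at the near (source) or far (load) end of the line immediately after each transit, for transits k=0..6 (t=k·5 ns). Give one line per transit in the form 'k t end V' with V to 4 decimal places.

0 0 source 2.5000
1 5 load 4.0000
2 10 source 3.0000
3 15 load 2.4000
4 20 source 2.8000
5 25 load 3.0400
6 30 source 2.8800

Γ_L=0.600000, Γ_S=-0.666667; launch V₁=3·50/60=2.500000
k=0 src: V=2.5000
k=1 load: inc=2.500000, refl=2.500000·0.600000=1.5000; V=0.000000+2.500000+1.500000=4.0000
k=2 src: inc=1.500000, refl=1.500000·-0.666667=-1.0000; V=2.500000+1.500000+-1.000000=3.0000
k=3 load: inc=-1.000000, refl=-1.000000·0.600000=-0.6000; V=4.000000+-1.000000+-0.600000=2.4000
k=4 src: inc=-0.600000, refl=-0.600000·-0.666667=0.4000; V=3.000000+-0.600000+0.400000=2.8000
k=5 load: inc=0.400000, refl=0.400000·0.600000=0.2400; V=2.400000+0.400000+0.240000=3.0400
k=6 src: inc=0.240000, refl=0.240000·-0.666667=-0.1600; V=2.800000+0.240000+-0.160000=2.8800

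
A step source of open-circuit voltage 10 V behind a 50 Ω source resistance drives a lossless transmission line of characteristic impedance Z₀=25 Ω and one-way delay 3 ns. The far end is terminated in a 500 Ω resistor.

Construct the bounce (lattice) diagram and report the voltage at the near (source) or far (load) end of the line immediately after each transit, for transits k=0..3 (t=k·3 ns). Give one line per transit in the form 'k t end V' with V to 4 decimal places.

0 0 source 3.3333
1 3 load 6.3492
2 6 source 7.3545
3 9 load 8.2640

Γ_L=0.904762, Γ_S=0.333333; launch V₁=10·25/75=3.333333
k=0 src: V=3.3333
k=1 load: inc=3.333333, refl=3.333333·0.904762=3.0159; V=0.000000+3.333333+3.015873=6.3492
k=2 src: inc=3.015873, refl=3.015873·0.333333=1.0053; V=3.333333+3.015873+1.005291=7.3545
k=3 load: inc=1.005291, refl=1.005291·0.904762=0.9095; V=6.349206+1.005291+0.909549=8.2640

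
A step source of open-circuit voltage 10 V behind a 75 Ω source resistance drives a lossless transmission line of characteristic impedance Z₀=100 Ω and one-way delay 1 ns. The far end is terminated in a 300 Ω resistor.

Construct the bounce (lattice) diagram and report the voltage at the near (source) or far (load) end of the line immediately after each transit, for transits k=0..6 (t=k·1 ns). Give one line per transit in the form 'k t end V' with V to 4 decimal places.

0 0 source 5.7143
1 1 load 8.5714
2 2 source 8.1633
3 3 load 7.9592
4 4 source 7.9883
5 5 load 8.0029
6 6 source 8.0008

Γ_L=0.500000, Γ_S=-0.142857; launch V₁=10·100/175=5.714286
k=0 src: V=5.7143
k=1 load: inc=5.714286, refl=5.714286·0.500000=2.8571; V=0.000000+5.714286+2.857143=8.5714
k=2 src: inc=2.857143, refl=2.857143·-0.142857=-0.4082; V=5.714286+2.857143+-0.408163=8.1633
k=3 load: inc=-0.408163, refl=-0.408163·0.500000=-0.2041; V=8.571429+-0.408163+-0.204082=7.9592
k=4 src: inc=-0.204082, refl=-0.204082·-0.142857=0.0292; V=8.163265+-0.204082+0.029155=7.9883
k=5 load: inc=0.029155, refl=0.029155·0.500000=0.0146; V=7.959184+0.029155+0.014577=8.0029
k=6 src: inc=0.014577, refl=0.014577·-0.142857=-0.0021; V=7.988338+0.014577+-0.002082=8.0008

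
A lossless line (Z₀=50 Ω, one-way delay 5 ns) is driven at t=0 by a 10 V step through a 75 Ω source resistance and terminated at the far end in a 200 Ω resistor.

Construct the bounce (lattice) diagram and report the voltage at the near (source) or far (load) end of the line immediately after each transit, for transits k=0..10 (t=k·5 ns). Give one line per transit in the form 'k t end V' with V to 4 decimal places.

Γ_L=0.600000, Γ_S=0.200000; launch V₁=10·50/125=4.000000
k=0 src: V=4.0000
k=1 load: inc=4.000000, refl=4.000000·0.600000=2.4000; V=0.000000+4.000000+2.400000=6.4000
k=2 src: inc=2.400000, refl=2.400000·0.200000=0.4800; V=4.000000+2.400000+0.480000=6.8800
k=3 load: inc=0.480000, refl=0.480000·0.600000=0.2880; V=6.400000+0.480000+0.288000=7.1680
k=4 src: inc=0.288000, refl=0.288000·0.200000=0.0576; V=6.880000+0.288000+0.057600=7.2256
k=5 load: inc=0.057600, refl=0.057600·0.600000=0.0346; V=7.168000+0.057600+0.034560=7.2602
k=6 src: inc=0.034560, refl=0.034560·0.200000=0.0069; V=7.225600+0.034560+0.006912=7.2671
k=7 load: inc=0.006912, refl=0.006912·0.600000=0.0041; V=7.260160+0.006912+0.004147=7.2712
k=8 src: inc=0.004147, refl=0.004147·0.200000=0.0008; V=7.267072+0.004147+0.000829=7.2720
k=9 load: inc=0.000829, refl=0.000829·0.600000=0.0005; V=7.271219+0.000829+0.000498=7.2725
k=10 src: inc=0.000498, refl=0.000498·0.200000=0.0001; V=7.272049+0.000498+0.000100=7.2726

0 0 source 4.0000
1 5 load 6.4000
2 10 source 6.8800
3 15 load 7.1680
4 20 source 7.2256
5 25 load 7.2602
6 30 source 7.2671
7 35 load 7.2712
8 40 source 7.2720
9 45 load 7.2725
10 50 source 7.2726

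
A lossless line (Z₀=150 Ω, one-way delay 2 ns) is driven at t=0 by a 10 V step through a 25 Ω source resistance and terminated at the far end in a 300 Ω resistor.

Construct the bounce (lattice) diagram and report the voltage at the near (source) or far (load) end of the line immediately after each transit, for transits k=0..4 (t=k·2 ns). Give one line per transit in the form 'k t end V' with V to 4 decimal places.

Γ_L=0.333333, Γ_S=-0.714286; launch V₁=10·150/175=8.571429
k=0 src: V=8.5714
k=1 load: inc=8.571429, refl=8.571429·0.333333=2.8571; V=0.000000+8.571429+2.857143=11.4286
k=2 src: inc=2.857143, refl=2.857143·-0.714286=-2.0408; V=8.571429+2.857143+-2.040816=9.3878
k=3 load: inc=-2.040816, refl=-2.040816·0.333333=-0.6803; V=11.428571+-2.040816+-0.680272=8.7075
k=4 src: inc=-0.680272, refl=-0.680272·-0.714286=0.4859; V=9.387755+-0.680272+0.485909=9.1934

0 0 source 8.5714
1 2 load 11.4286
2 4 source 9.3878
3 6 load 8.7075
4 8 source 9.1934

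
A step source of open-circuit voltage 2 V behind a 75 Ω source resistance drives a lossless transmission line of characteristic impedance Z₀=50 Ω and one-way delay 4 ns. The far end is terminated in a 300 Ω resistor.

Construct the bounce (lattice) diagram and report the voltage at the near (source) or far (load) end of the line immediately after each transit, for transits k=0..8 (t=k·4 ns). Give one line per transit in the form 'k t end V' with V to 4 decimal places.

Γ_L=0.714286, Γ_S=0.200000; launch V₁=2·50/125=0.800000
k=0 src: V=0.8000
k=1 load: inc=0.800000, refl=0.800000·0.714286=0.5714; V=0.000000+0.800000+0.571429=1.3714
k=2 src: inc=0.571429, refl=0.571429·0.200000=0.1143; V=0.800000+0.571429+0.114286=1.4857
k=3 load: inc=0.114286, refl=0.114286·0.714286=0.0816; V=1.371429+0.114286+0.081633=1.5673
k=4 src: inc=0.081633, refl=0.081633·0.200000=0.0163; V=1.485714+0.081633+0.016327=1.5837
k=5 load: inc=0.016327, refl=0.016327·0.714286=0.0117; V=1.567347+0.016327+0.011662=1.5953
k=6 src: inc=0.011662, refl=0.011662·0.200000=0.0023; V=1.583673+0.011662+0.002332=1.5977
k=7 load: inc=0.002332, refl=0.002332·0.714286=0.0017; V=1.595335+0.002332+0.001666=1.5993
k=8 src: inc=0.001666, refl=0.001666·0.200000=0.0003; V=1.597668+0.001666+0.000333=1.5997

0 0 source 0.8000
1 4 load 1.3714
2 8 source 1.4857
3 12 load 1.5673
4 16 source 1.5837
5 20 load 1.5953
6 24 source 1.5977
7 28 load 1.5993
8 32 source 1.5997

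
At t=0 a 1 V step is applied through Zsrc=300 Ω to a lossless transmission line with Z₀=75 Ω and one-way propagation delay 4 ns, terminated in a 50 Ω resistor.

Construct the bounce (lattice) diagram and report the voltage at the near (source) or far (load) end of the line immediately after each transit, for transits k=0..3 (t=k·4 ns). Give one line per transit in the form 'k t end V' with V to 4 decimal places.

0 0 source 0.2000
1 4 load 0.1600
2 8 source 0.1360
3 12 load 0.1408

Γ_L=-0.200000, Γ_S=0.600000; launch V₁=1·75/375=0.200000
k=0 src: V=0.2000
k=1 load: inc=0.200000, refl=0.200000·-0.200000=-0.0400; V=0.000000+0.200000+-0.040000=0.1600
k=2 src: inc=-0.040000, refl=-0.040000·0.600000=-0.0240; V=0.200000+-0.040000+-0.024000=0.1360
k=3 load: inc=-0.024000, refl=-0.024000·-0.200000=0.0048; V=0.160000+-0.024000+0.004800=0.1408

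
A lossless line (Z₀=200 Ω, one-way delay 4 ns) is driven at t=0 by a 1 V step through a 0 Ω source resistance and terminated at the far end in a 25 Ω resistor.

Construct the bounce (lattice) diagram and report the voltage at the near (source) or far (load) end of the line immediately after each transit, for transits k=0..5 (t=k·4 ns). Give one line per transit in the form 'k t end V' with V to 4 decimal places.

0 0 source 1.0000
1 4 load 0.2222
2 8 source 1.0000
3 12 load 0.3951
4 16 source 1.0000
5 20 load 0.5295

Γ_L=-0.777778, Γ_S=-1.000000; launch V₁=1·200/200=1.000000
k=0 src: V=1.0000
k=1 load: inc=1.000000, refl=1.000000·-0.777778=-0.7778; V=0.000000+1.000000+-0.777778=0.2222
k=2 src: inc=-0.777778, refl=-0.777778·-1.000000=0.7778; V=1.000000+-0.777778+0.777778=1.0000
k=3 load: inc=0.777778, refl=0.777778·-0.777778=-0.6049; V=0.222222+0.777778+-0.604938=0.3951
k=4 src: inc=-0.604938, refl=-0.604938·-1.000000=0.6049; V=1.000000+-0.604938+0.604938=1.0000
k=5 load: inc=0.604938, refl=0.604938·-0.777778=-0.4705; V=0.395062+0.604938+-0.470508=0.5295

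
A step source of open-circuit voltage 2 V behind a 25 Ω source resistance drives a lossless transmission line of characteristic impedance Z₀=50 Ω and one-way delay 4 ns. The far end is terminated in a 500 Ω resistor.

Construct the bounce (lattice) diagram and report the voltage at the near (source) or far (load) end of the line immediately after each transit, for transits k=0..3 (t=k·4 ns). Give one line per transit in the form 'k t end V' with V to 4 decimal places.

0 0 source 1.3333
1 4 load 2.4242
2 8 source 2.0606
3 12 load 1.7631

Γ_L=0.818182, Γ_S=-0.333333; launch V₁=2·50/75=1.333333
k=0 src: V=1.3333
k=1 load: inc=1.333333, refl=1.333333·0.818182=1.0909; V=0.000000+1.333333+1.090909=2.4242
k=2 src: inc=1.090909, refl=1.090909·-0.333333=-0.3636; V=1.333333+1.090909+-0.363636=2.0606
k=3 load: inc=-0.363636, refl=-0.363636·0.818182=-0.2975; V=2.424242+-0.363636+-0.297521=1.7631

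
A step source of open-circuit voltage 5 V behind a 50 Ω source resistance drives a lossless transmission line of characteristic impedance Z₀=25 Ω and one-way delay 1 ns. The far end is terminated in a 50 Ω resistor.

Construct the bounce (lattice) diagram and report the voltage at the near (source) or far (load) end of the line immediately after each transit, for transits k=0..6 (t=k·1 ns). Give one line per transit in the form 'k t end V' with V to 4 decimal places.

Γ_L=0.333333, Γ_S=0.333333; launch V₁=5·25/75=1.666667
k=0 src: V=1.6667
k=1 load: inc=1.666667, refl=1.666667·0.333333=0.5556; V=0.000000+1.666667+0.555556=2.2222
k=2 src: inc=0.555556, refl=0.555556·0.333333=0.1852; V=1.666667+0.555556+0.185185=2.4074
k=3 load: inc=0.185185, refl=0.185185·0.333333=0.0617; V=2.222222+0.185185+0.061728=2.4691
k=4 src: inc=0.061728, refl=0.061728·0.333333=0.0206; V=2.407407+0.061728+0.020576=2.4897
k=5 load: inc=0.020576, refl=0.020576·0.333333=0.0069; V=2.469136+0.020576+0.006859=2.4966
k=6 src: inc=0.006859, refl=0.006859·0.333333=0.0023; V=2.489712+0.006859+0.002286=2.4989

0 0 source 1.6667
1 1 load 2.2222
2 2 source 2.4074
3 3 load 2.4691
4 4 source 2.4897
5 5 load 2.4966
6 6 source 2.4989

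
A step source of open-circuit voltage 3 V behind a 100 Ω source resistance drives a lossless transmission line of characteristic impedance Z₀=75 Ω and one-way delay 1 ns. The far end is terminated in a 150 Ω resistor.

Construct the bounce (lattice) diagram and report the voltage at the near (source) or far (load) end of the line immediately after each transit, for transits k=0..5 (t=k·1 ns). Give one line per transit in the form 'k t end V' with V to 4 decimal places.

0 0 source 1.2857
1 1 load 1.7143
2 2 source 1.7755
3 3 load 1.7959
4 4 source 1.7988
5 5 load 1.7998

Γ_L=0.333333, Γ_S=0.142857; launch V₁=3·75/175=1.285714
k=0 src: V=1.2857
k=1 load: inc=1.285714, refl=1.285714·0.333333=0.4286; V=0.000000+1.285714+0.428571=1.7143
k=2 src: inc=0.428571, refl=0.428571·0.142857=0.0612; V=1.285714+0.428571+0.061224=1.7755
k=3 load: inc=0.061224, refl=0.061224·0.333333=0.0204; V=1.714286+0.061224+0.020408=1.7959
k=4 src: inc=0.020408, refl=0.020408·0.142857=0.0029; V=1.775510+0.020408+0.002915=1.7988
k=5 load: inc=0.002915, refl=0.002915·0.333333=0.0010; V=1.795918+0.002915+0.000972=1.7998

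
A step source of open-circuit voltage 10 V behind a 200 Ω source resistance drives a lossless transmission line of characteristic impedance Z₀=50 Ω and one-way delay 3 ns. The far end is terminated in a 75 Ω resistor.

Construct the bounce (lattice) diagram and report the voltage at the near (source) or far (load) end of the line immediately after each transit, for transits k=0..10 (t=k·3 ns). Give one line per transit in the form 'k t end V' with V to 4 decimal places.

0 0 source 2.0000
1 3 load 2.4000
2 6 source 2.6400
3 9 load 2.6880
4 12 source 2.7168
5 15 load 2.7226
6 18 source 2.7260
7 21 load 2.7267
8 24 source 2.7271
9 27 load 2.7272
10 30 source 2.7273

Γ_L=0.200000, Γ_S=0.600000; launch V₁=10·50/250=2.000000
k=0 src: V=2.0000
k=1 load: inc=2.000000, refl=2.000000·0.200000=0.4000; V=0.000000+2.000000+0.400000=2.4000
k=2 src: inc=0.400000, refl=0.400000·0.600000=0.2400; V=2.000000+0.400000+0.240000=2.6400
k=3 load: inc=0.240000, refl=0.240000·0.200000=0.0480; V=2.400000+0.240000+0.048000=2.6880
k=4 src: inc=0.048000, refl=0.048000·0.600000=0.0288; V=2.640000+0.048000+0.028800=2.7168
k=5 load: inc=0.028800, refl=0.028800·0.200000=0.0058; V=2.688000+0.028800+0.005760=2.7226
k=6 src: inc=0.005760, refl=0.005760·0.600000=0.0035; V=2.716800+0.005760+0.003456=2.7260
k=7 load: inc=0.003456, refl=0.003456·0.200000=0.0007; V=2.722560+0.003456+0.000691=2.7267
k=8 src: inc=0.000691, refl=0.000691·0.600000=0.0004; V=2.726016+0.000691+0.000415=2.7271
k=9 load: inc=0.000415, refl=0.000415·0.200000=0.0001; V=2.726707+0.000415+0.000083=2.7272
k=10 src: inc=0.000083, refl=0.000083·0.600000=0.0000; V=2.727122+0.000083+0.000050=2.7273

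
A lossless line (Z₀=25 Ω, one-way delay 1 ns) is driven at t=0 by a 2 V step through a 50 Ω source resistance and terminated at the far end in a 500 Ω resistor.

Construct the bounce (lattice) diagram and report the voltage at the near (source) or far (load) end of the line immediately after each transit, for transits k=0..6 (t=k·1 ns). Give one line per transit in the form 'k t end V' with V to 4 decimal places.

Γ_L=0.904762, Γ_S=0.333333; launch V₁=2·25/75=0.666667
k=0 src: V=0.6667
k=1 load: inc=0.666667, refl=0.666667·0.904762=0.6032; V=0.000000+0.666667+0.603175=1.2698
k=2 src: inc=0.603175, refl=0.603175·0.333333=0.2011; V=0.666667+0.603175+0.201058=1.4709
k=3 load: inc=0.201058, refl=0.201058·0.904762=0.1819; V=1.269841+0.201058+0.181910=1.6528
k=4 src: inc=0.181910, refl=0.181910·0.333333=0.0606; V=1.470899+0.181910+0.060637=1.7134
k=5 load: inc=0.060637, refl=0.060637·0.904762=0.0549; V=1.652809+0.060637+0.054862=1.7683
k=6 src: inc=0.054862, refl=0.054862·0.333333=0.0183; V=1.713446+0.054862+0.018287=1.7866

0 0 source 0.6667
1 1 load 1.2698
2 2 source 1.4709
3 3 load 1.6528
4 4 source 1.7134
5 5 load 1.7683
6 6 source 1.7866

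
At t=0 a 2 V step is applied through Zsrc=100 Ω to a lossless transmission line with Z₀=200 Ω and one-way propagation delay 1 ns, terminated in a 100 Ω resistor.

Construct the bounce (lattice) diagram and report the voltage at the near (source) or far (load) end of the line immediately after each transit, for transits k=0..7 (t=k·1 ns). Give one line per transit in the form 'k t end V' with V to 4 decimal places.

0 0 source 1.3333
1 1 load 0.8889
2 2 source 1.0370
3 3 load 0.9877
4 4 source 1.0041
5 5 load 0.9986
6 6 source 1.0005
7 7 load 0.9998

Γ_L=-0.333333, Γ_S=-0.333333; launch V₁=2·200/300=1.333333
k=0 src: V=1.3333
k=1 load: inc=1.333333, refl=1.333333·-0.333333=-0.4444; V=0.000000+1.333333+-0.444444=0.8889
k=2 src: inc=-0.444444, refl=-0.444444·-0.333333=0.1481; V=1.333333+-0.444444+0.148148=1.0370
k=3 load: inc=0.148148, refl=0.148148·-0.333333=-0.0494; V=0.888889+0.148148+-0.049383=0.9877
k=4 src: inc=-0.049383, refl=-0.049383·-0.333333=0.0165; V=1.037037+-0.049383+0.016461=1.0041
k=5 load: inc=0.016461, refl=0.016461·-0.333333=-0.0055; V=0.987654+0.016461+-0.005487=0.9986
k=6 src: inc=-0.005487, refl=-0.005487·-0.333333=0.0018; V=1.004115+-0.005487+0.001829=1.0005
k=7 load: inc=0.001829, refl=0.001829·-0.333333=-0.0006; V=0.998628+0.001829+-0.000610=0.9998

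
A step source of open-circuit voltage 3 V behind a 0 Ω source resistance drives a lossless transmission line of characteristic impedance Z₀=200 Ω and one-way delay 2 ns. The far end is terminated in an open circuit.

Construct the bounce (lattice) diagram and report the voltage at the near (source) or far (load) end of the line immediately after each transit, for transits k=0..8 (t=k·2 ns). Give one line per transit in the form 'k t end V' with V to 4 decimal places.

0 0 source 3.0000
1 2 load 6.0000
2 4 source 3.0000
3 6 load 0.0000
4 8 source 3.0000
5 10 load 6.0000
6 12 source 3.0000
7 14 load 0.0000
8 16 source 3.0000

Γ_L=1.000000, Γ_S=-1.000000; launch V₁=3·200/200=3.000000
k=0 src: V=3.0000
k=1 load: inc=3.000000, refl=3.000000·1.000000=3.0000; V=0.000000+3.000000+3.000000=6.0000
k=2 src: inc=3.000000, refl=3.000000·-1.000000=-3.0000; V=3.000000+3.000000+-3.000000=3.0000
k=3 load: inc=-3.000000, refl=-3.000000·1.000000=-3.0000; V=6.000000+-3.000000+-3.000000=0.0000
k=4 src: inc=-3.000000, refl=-3.000000·-1.000000=3.0000; V=3.000000+-3.000000+3.000000=3.0000
k=5 load: inc=3.000000, refl=3.000000·1.000000=3.0000; V=0.000000+3.000000+3.000000=6.0000
k=6 src: inc=3.000000, refl=3.000000·-1.000000=-3.0000; V=3.000000+3.000000+-3.000000=3.0000
k=7 load: inc=-3.000000, refl=-3.000000·1.000000=-3.0000; V=6.000000+-3.000000+-3.000000=0.0000
k=8 src: inc=-3.000000, refl=-3.000000·-1.000000=3.0000; V=3.000000+-3.000000+3.000000=3.0000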